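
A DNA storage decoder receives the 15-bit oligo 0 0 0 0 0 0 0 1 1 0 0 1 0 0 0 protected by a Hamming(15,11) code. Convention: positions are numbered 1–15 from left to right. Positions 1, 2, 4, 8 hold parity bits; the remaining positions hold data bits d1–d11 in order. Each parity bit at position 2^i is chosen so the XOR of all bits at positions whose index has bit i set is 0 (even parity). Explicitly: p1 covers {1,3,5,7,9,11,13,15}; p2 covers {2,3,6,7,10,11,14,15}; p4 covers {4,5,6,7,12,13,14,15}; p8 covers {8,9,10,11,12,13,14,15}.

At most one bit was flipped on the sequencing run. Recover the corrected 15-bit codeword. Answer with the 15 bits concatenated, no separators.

000000011001100

s1 (pos 1,3,5,7,9,11,13,15): 0⊕0⊕0⊕0⊕1⊕0⊕0⊕0 = 1
s2 (pos 2,3,6,7,10,11,14,15): 0⊕0⊕0⊕0⊕0⊕0⊕0⊕0 = 0
s4 (pos 4,5,6,7,12,13,14,15): 0⊕0⊕0⊕0⊕1⊕0⊕0⊕0 = 1
s8 (pos 8,9,10,11,12,13,14,15): 1⊕1⊕0⊕0⊕1⊕0⊕0⊕0 = 1
Syndrome s8…s1 = 1101 → error at position 13.
Flip position 13: 000000011001000 → 000000011001100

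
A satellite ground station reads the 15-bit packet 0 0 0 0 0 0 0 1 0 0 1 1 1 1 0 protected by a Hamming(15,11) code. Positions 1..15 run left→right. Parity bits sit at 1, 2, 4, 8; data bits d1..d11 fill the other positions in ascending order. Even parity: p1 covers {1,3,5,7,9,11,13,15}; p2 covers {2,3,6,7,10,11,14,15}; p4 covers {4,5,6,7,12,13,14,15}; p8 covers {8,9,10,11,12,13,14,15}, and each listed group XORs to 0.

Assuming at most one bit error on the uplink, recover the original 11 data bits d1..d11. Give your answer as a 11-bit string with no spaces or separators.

00000010110

s1 (pos 1,3,5,7,9,11,13,15): 0⊕0⊕0⊕0⊕0⊕1⊕1⊕0 = 0
s2 (pos 2,3,6,7,10,11,14,15): 0⊕0⊕0⊕0⊕0⊕1⊕1⊕0 = 0
s4 (pos 4,5,6,7,12,13,14,15): 0⊕0⊕0⊕0⊕1⊕1⊕1⊕0 = 1
s8 (pos 8,9,10,11,12,13,14,15): 1⊕0⊕0⊕1⊕1⊕1⊕1⊕0 = 1
Syndrome s8…s1 = 1100 → error at position 12.
Flip position 12: 000000010011110 → 000000010010110
Read data bits from positions 3,5,6,7,9,10,11,12,13,14,15: 00000010110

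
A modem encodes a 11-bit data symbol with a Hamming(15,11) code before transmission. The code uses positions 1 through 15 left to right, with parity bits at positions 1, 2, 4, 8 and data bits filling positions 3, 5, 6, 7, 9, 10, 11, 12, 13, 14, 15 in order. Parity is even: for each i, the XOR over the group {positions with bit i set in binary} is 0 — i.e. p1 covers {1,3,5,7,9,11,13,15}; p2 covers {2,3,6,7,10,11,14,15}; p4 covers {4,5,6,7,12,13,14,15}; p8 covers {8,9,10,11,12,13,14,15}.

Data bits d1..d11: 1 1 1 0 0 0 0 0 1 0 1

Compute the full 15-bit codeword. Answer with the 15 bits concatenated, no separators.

Place data at non-parity positions: p1 p2 1 p4 1 1 0 p8 0 0 0 0 1 0 1
p1 (pos 1,3,5,7,9,11,13,15): XOR of data positions = 1⊕1⊕0⊕0⊕0⊕1⊕1 = 0
p2 (pos 2,3,6,7,10,11,14,15): XOR of data positions = 1⊕1⊕0⊕0⊕0⊕0⊕1 = 1
p4 (pos 4,5,6,7,12,13,14,15): XOR of data positions = 1⊕1⊕0⊕0⊕1⊕0⊕1 = 0
p8 (pos 8,9,10,11,12,13,14,15): XOR of data positions = 0⊕0⊕0⊕0⊕1⊕0⊕1 = 0
Codeword: 011011000000101

011011000000101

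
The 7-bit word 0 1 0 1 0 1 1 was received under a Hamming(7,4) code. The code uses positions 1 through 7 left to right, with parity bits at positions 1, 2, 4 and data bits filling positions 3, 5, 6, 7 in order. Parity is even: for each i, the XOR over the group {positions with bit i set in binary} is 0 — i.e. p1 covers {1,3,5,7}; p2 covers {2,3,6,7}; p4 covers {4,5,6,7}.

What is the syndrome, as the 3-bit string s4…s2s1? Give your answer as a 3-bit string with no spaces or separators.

s1 (pos 1,3,5,7): 0⊕0⊕0⊕1 = 1
s2 (pos 2,3,6,7): 1⊕0⊕1⊕1 = 1
s4 (pos 4,5,6,7): 1⊕0⊕1⊕1 = 1
Syndrome s4…s1 = 111 → error at position 7.

111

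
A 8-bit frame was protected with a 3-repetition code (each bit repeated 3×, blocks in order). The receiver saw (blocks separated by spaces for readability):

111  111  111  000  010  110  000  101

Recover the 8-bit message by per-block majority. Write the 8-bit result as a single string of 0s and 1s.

Block 1 (111): 3 ones → 1
Block 2 (111): 3 ones → 1
Block 3 (111): 3 ones → 1
Block 4 (000): 0 ones → 0
Block 5 (010): 1 one → 0
Block 6 (110): 2 ones → 1
Block 7 (000): 0 ones → 0
Block 8 (101): 2 ones → 1

11100101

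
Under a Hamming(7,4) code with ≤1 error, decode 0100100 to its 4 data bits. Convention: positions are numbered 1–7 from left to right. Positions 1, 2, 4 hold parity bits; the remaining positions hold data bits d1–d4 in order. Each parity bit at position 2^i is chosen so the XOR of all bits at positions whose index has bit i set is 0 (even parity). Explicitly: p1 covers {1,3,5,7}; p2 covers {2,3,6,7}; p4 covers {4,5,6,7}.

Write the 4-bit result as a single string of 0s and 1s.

s1 (pos 1,3,5,7): 0⊕0⊕1⊕0 = 1
s2 (pos 2,3,6,7): 1⊕0⊕0⊕0 = 1
s4 (pos 4,5,6,7): 0⊕1⊕0⊕0 = 1
Syndrome s4…s1 = 111 → error at position 7.
Flip position 7: 0100100 → 0100101
Read data bits from positions 3,5,6,7: 0101

0101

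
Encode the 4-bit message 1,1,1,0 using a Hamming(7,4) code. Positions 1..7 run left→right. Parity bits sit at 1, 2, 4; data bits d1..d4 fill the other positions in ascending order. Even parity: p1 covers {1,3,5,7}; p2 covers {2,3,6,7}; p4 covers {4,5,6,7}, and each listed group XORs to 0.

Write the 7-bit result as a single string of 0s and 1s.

Place data at non-parity positions: p1 p2 1 p4 1 1 0
p1 (pos 1,3,5,7): XOR of data positions = 1⊕1⊕0 = 0
p2 (pos 2,3,6,7): XOR of data positions = 1⊕1⊕0 = 0
p4 (pos 4,5,6,7): XOR of data positions = 1⊕1⊕0 = 0
Codeword: 0010110

0010110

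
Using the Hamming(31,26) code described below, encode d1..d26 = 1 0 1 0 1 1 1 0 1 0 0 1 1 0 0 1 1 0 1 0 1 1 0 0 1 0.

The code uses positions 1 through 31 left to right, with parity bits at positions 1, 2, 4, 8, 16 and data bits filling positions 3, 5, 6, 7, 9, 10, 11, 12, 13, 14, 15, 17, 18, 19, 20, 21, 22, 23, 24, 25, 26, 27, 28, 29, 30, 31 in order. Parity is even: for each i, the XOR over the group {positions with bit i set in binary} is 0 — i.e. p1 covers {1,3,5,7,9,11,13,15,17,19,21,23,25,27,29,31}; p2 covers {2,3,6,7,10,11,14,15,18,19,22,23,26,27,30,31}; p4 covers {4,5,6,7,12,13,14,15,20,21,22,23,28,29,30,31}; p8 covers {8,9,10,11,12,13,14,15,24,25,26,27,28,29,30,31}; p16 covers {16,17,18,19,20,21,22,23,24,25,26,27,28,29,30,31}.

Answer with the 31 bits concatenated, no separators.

1111010011101000110011010110010

Place data at non-parity positions: p1 p2 1 p4 0 1 0 p8 1 1 1 0 1 0 0 p16 1 1 0 0 1 1 0 1 0 1 1 0 0 1 0
p1 (pos 1,3,5,7,9,11,13,15,17,19,21,23,25,27,29,31): XOR of data positions = 1⊕0⊕0⊕1⊕1⊕1⊕0⊕1⊕0⊕1⊕0⊕0⊕1⊕0⊕0 = 1
p2 (pos 2,3,6,7,10,11,14,15,18,19,22,23,26,27,30,31): XOR of data positions = 1⊕1⊕0⊕1⊕1⊕0⊕0⊕1⊕0⊕1⊕0⊕1⊕1⊕1⊕0 = 1
p4 (pos 4,5,6,7,12,13,14,15,20,21,22,23,28,29,30,31): XOR of data positions = 0⊕1⊕0⊕0⊕1⊕0⊕0⊕0⊕1⊕1⊕0⊕0⊕0⊕1⊕0 = 1
p8 (pos 8,9,10,11,12,13,14,15,24,25,26,27,28,29,30,31): XOR of data positions = 1⊕1⊕1⊕0⊕1⊕0⊕0⊕1⊕0⊕1⊕1⊕0⊕0⊕1⊕0 = 0
p16 (pos 16,17,18,19,20,21,22,23,24,25,26,27,28,29,30,31): XOR of data positions = 1⊕1⊕0⊕0⊕1⊕1⊕0⊕1⊕0⊕1⊕1⊕0⊕0⊕1⊕0 = 0
Codeword: 1111010011101000110011010110010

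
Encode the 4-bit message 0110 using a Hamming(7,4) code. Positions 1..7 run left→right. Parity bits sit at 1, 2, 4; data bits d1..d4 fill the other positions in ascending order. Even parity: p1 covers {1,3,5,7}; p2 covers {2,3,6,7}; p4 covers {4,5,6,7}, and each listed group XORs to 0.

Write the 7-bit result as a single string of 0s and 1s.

Place data at non-parity positions: p1 p2 0 p4 1 1 0
p1 (pos 1,3,5,7): XOR of data positions = 0⊕1⊕0 = 1
p2 (pos 2,3,6,7): XOR of data positions = 0⊕1⊕0 = 1
p4 (pos 4,5,6,7): XOR of data positions = 1⊕1⊕0 = 0
Codeword: 1100110

1100110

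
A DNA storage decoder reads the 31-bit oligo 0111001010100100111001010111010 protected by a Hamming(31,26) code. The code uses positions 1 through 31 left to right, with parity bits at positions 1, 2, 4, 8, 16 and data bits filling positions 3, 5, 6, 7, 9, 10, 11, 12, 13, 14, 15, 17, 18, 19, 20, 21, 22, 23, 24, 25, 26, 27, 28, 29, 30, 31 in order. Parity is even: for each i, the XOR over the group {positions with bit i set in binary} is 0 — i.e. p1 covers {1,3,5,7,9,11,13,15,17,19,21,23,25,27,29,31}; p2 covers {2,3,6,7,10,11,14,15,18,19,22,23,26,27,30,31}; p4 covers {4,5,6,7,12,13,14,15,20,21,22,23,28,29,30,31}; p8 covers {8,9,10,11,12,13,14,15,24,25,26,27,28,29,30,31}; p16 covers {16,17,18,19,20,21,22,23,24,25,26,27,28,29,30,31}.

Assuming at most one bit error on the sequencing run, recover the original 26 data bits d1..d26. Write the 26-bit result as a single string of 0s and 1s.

s1 (pos 1,3,5,7,9,11,13,15,17,19,21,23,25,27,29,31): 0⊕1⊕0⊕1⊕1⊕1⊕0⊕0⊕1⊕1⊕0⊕0⊕0⊕1⊕0⊕0 = 1
s2 (pos 2,3,6,7,10,11,14,15,18,19,22,23,26,27,30,31): 1⊕1⊕0⊕1⊕0⊕1⊕1⊕0⊕1⊕1⊕1⊕0⊕1⊕1⊕1⊕0 = 1
s4 (pos 4,5,6,7,12,13,14,15,20,21,22,23,28,29,30,31): 1⊕0⊕0⊕1⊕0⊕0⊕1⊕0⊕0⊕0⊕1⊕0⊕1⊕0⊕1⊕0 = 0
s8 (pos 8,9,10,11,12,13,14,15,24,25,26,27,28,29,30,31): 0⊕1⊕0⊕1⊕0⊕0⊕1⊕0⊕1⊕0⊕1⊕1⊕1⊕0⊕1⊕0 = 0
s16 (pos 16,17,18,19,20,21,22,23,24,25,26,27,28,29,30,31): 0⊕1⊕1⊕1⊕0⊕0⊕1⊕0⊕1⊕0⊕1⊕1⊕1⊕0⊕1⊕0 = 1
Syndrome s16…s1 = 10011 → error at position 19.
Flip position 19: 0111001010100100111001010111010 → 0111001010100100110001010111010
Read data bits from positions 3,5,6,7,9,10,11,12,13,14,15,17,18,19,20,21,22,23,24,25,26,27,28,29,30,31: 10011010010110001010111010

10011010010110001010111010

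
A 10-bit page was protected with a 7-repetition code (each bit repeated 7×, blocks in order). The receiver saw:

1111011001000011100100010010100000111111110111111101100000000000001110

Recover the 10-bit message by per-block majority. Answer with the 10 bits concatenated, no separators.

1010011000

Block 1 (1111011): 6 ones → 1
Block 2 (0010000): 1 one → 0
Block 3 (1110010): 4 ones → 1
Block 4 (0010010): 2 ones → 0
Block 5 (1000001): 2 ones → 0
Block 6 (1111111): 7 ones → 1
Block 7 (0111111): 6 ones → 1
Block 8 (1011000): 3 ones → 0
Block 9 (0000000): 0 ones → 0
Block 10 (0001110): 3 ones → 0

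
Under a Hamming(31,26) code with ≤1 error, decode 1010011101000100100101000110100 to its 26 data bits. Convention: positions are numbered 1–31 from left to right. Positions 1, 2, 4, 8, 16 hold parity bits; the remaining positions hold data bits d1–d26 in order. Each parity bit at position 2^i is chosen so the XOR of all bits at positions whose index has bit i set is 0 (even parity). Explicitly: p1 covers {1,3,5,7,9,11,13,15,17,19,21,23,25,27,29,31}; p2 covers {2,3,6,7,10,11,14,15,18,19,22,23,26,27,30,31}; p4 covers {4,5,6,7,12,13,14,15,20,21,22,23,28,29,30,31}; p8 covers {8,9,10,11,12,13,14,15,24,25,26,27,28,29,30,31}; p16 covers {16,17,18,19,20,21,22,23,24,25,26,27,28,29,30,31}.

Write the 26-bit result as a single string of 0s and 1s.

10110100010100101000110100

s1 (pos 1,3,5,7,9,11,13,15,17,19,21,23,25,27,29,31): 1⊕1⊕0⊕1⊕0⊕0⊕0⊕0⊕1⊕0⊕0⊕0⊕0⊕1⊕1⊕0 = 0
s2 (pos 2,3,6,7,10,11,14,15,18,19,22,23,26,27,30,31): 0⊕1⊕1⊕1⊕1⊕0⊕1⊕0⊕0⊕0⊕1⊕0⊕1⊕1⊕0⊕0 = 0
s4 (pos 4,5,6,7,12,13,14,15,20,21,22,23,28,29,30,31): 0⊕0⊕1⊕1⊕0⊕0⊕1⊕0⊕1⊕0⊕1⊕0⊕0⊕1⊕0⊕0 = 0
s8 (pos 8,9,10,11,12,13,14,15,24,25,26,27,28,29,30,31): 1⊕0⊕1⊕0⊕0⊕0⊕1⊕0⊕0⊕0⊕1⊕1⊕0⊕1⊕0⊕0 = 0
s16 (pos 16,17,18,19,20,21,22,23,24,25,26,27,28,29,30,31): 0⊕1⊕0⊕0⊕1⊕0⊕1⊕0⊕0⊕0⊕1⊕1⊕0⊕1⊕0⊕0 = 0
Syndrome s16…s1 = 00000 → no error.
Read data bits from positions 3,5,6,7,9,10,11,12,13,14,15,17,18,19,20,21,22,23,24,25,26,27,28,29,30,31: 10110100010100101000110100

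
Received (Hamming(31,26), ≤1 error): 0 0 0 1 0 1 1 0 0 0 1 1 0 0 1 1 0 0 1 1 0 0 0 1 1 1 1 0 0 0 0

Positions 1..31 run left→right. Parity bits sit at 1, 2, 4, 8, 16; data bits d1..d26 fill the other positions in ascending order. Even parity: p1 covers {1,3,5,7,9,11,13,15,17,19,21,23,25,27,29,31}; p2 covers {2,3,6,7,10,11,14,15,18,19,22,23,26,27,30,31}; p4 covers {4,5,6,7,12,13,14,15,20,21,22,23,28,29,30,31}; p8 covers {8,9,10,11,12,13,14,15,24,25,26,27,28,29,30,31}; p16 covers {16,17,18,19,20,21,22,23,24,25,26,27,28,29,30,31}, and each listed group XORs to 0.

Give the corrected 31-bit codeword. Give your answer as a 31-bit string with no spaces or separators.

0001011000110011001100011010000

s1 (pos 1,3,5,7,9,11,13,15,17,19,21,23,25,27,29,31): 0⊕0⊕0⊕1⊕0⊕1⊕0⊕1⊕0⊕1⊕0⊕0⊕1⊕1⊕0⊕0 = 0
s2 (pos 2,3,6,7,10,11,14,15,18,19,22,23,26,27,30,31): 0⊕0⊕1⊕1⊕0⊕1⊕0⊕1⊕0⊕1⊕0⊕0⊕1⊕1⊕0⊕0 = 1
s4 (pos 4,5,6,7,12,13,14,15,20,21,22,23,28,29,30,31): 1⊕0⊕1⊕1⊕1⊕0⊕0⊕1⊕1⊕0⊕0⊕0⊕0⊕0⊕0⊕0 = 0
s8 (pos 8,9,10,11,12,13,14,15,24,25,26,27,28,29,30,31): 0⊕0⊕0⊕1⊕1⊕0⊕0⊕1⊕1⊕1⊕1⊕1⊕0⊕0⊕0⊕0 = 1
s16 (pos 16,17,18,19,20,21,22,23,24,25,26,27,28,29,30,31): 1⊕0⊕0⊕1⊕1⊕0⊕0⊕0⊕1⊕1⊕1⊕1⊕0⊕0⊕0⊕0 = 1
Syndrome s16…s1 = 11010 → error at position 26.
Flip position 26: 0001011000110011001100011110000 → 0001011000110011001100011010000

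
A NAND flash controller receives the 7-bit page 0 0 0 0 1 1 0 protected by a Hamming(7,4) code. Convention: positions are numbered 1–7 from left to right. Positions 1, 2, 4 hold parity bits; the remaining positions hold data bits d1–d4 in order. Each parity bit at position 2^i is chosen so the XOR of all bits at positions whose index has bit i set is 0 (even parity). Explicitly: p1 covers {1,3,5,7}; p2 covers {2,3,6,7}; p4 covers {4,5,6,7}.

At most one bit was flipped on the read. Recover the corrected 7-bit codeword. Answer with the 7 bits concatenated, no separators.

0010110

s1 (pos 1,3,5,7): 0⊕0⊕1⊕0 = 1
s2 (pos 2,3,6,7): 0⊕0⊕1⊕0 = 1
s4 (pos 4,5,6,7): 0⊕1⊕1⊕0 = 0
Syndrome s4…s1 = 011 → error at position 3.
Flip position 3: 0000110 → 0010110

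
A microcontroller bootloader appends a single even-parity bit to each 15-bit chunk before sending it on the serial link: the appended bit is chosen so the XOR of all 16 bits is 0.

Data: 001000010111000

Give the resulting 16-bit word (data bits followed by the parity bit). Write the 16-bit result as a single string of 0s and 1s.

0010000101110001

XOR of the 15 data bits: 0⊕0⊕1⊕0⊕0⊕0⊕0⊕1⊕0⊕1⊕1⊕1⊕0⊕0⊕0 = 1
Parity bit = 1 (so all 16 bits XOR to 0).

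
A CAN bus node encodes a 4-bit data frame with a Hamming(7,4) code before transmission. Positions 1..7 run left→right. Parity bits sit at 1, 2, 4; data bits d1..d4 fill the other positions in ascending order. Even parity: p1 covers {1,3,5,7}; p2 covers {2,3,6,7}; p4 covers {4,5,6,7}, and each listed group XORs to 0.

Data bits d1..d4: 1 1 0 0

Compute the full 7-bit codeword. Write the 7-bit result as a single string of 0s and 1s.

Place data at non-parity positions: p1 p2 1 p4 1 0 0
p1 (pos 1,3,5,7): XOR of data positions = 1⊕1⊕0 = 0
p2 (pos 2,3,6,7): XOR of data positions = 1⊕0⊕0 = 1
p4 (pos 4,5,6,7): XOR of data positions = 1⊕0⊕0 = 1
Codeword: 0111100

0111100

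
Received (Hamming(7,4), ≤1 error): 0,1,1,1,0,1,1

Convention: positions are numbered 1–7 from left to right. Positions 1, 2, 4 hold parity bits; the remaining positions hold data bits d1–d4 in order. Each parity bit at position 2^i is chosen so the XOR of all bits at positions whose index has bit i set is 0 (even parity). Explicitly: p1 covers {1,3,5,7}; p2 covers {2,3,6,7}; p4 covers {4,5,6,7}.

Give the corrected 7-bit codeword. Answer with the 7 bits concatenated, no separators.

0110011

s1 (pos 1,3,5,7): 0⊕1⊕0⊕1 = 0
s2 (pos 2,3,6,7): 1⊕1⊕1⊕1 = 0
s4 (pos 4,5,6,7): 1⊕0⊕1⊕1 = 1
Syndrome s4…s1 = 100 → error at position 4.
Flip position 4: 0111011 → 0110011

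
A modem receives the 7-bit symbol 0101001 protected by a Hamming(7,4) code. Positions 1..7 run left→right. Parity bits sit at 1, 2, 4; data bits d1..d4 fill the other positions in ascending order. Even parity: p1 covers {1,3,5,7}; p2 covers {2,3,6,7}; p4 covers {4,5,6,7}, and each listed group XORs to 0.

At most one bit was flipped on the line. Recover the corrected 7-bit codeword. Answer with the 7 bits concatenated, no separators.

s1 (pos 1,3,5,7): 0⊕0⊕0⊕1 = 1
s2 (pos 2,3,6,7): 1⊕0⊕0⊕1 = 0
s4 (pos 4,5,6,7): 1⊕0⊕0⊕1 = 0
Syndrome s4…s1 = 001 → error at position 1.
Flip position 1: 0101001 → 1101001

1101001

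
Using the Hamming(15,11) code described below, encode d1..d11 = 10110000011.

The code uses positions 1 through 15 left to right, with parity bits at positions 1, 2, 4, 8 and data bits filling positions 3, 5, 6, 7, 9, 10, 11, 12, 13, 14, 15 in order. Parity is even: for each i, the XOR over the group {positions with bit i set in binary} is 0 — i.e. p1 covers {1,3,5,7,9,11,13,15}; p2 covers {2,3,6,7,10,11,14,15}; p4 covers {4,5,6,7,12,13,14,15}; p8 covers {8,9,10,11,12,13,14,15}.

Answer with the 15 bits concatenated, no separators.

111001100000011

Place data at non-parity positions: p1 p2 1 p4 0 1 1 p8 0 0 0 0 0 1 1
p1 (pos 1,3,5,7,9,11,13,15): XOR of data positions = 1⊕0⊕1⊕0⊕0⊕0⊕1 = 1
p2 (pos 2,3,6,7,10,11,14,15): XOR of data positions = 1⊕1⊕1⊕0⊕0⊕1⊕1 = 1
p4 (pos 4,5,6,7,12,13,14,15): XOR of data positions = 0⊕1⊕1⊕0⊕0⊕1⊕1 = 0
p8 (pos 8,9,10,11,12,13,14,15): XOR of data positions = 0⊕0⊕0⊕0⊕0⊕1⊕1 = 0
Codeword: 111001100000011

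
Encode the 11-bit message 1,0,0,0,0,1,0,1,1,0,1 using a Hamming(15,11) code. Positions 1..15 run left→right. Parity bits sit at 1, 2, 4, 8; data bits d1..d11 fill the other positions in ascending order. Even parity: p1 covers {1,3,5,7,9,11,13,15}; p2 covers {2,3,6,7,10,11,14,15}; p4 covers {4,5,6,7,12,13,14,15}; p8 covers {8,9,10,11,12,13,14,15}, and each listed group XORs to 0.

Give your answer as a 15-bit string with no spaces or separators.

Place data at non-parity positions: p1 p2 1 p4 0 0 0 p8 0 1 0 1 1 0 1
p1 (pos 1,3,5,7,9,11,13,15): XOR of data positions = 1⊕0⊕0⊕0⊕0⊕1⊕1 = 1
p2 (pos 2,3,6,7,10,11,14,15): XOR of data positions = 1⊕0⊕0⊕1⊕0⊕0⊕1 = 1
p4 (pos 4,5,6,7,12,13,14,15): XOR of data positions = 0⊕0⊕0⊕1⊕1⊕0⊕1 = 1
p8 (pos 8,9,10,11,12,13,14,15): XOR of data positions = 0⊕1⊕0⊕1⊕1⊕0⊕1 = 0
Codeword: 111100000101101

111100000101101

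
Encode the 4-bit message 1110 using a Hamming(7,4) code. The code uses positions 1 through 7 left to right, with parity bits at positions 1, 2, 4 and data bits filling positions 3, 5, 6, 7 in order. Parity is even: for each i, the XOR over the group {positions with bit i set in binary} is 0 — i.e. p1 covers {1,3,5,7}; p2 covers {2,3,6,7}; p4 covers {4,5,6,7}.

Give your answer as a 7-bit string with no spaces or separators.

Place data at non-parity positions: p1 p2 1 p4 1 1 0
p1 (pos 1,3,5,7): XOR of data positions = 1⊕1⊕0 = 0
p2 (pos 2,3,6,7): XOR of data positions = 1⊕1⊕0 = 0
p4 (pos 4,5,6,7): XOR of data positions = 1⊕1⊕0 = 0
Codeword: 0010110

0010110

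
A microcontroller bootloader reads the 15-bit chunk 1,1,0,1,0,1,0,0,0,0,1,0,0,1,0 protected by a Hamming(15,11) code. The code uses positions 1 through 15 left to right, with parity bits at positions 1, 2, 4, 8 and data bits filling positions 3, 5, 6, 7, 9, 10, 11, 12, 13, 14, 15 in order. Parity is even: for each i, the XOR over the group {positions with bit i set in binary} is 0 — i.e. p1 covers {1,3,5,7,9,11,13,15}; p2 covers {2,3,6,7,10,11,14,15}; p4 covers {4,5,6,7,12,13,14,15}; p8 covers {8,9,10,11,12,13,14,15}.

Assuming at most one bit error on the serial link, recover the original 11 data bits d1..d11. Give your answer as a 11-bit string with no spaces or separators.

s1 (pos 1,3,5,7,9,11,13,15): 1⊕0⊕0⊕0⊕0⊕1⊕0⊕0 = 0
s2 (pos 2,3,6,7,10,11,14,15): 1⊕0⊕1⊕0⊕0⊕1⊕1⊕0 = 0
s4 (pos 4,5,6,7,12,13,14,15): 1⊕0⊕1⊕0⊕0⊕0⊕1⊕0 = 1
s8 (pos 8,9,10,11,12,13,14,15): 0⊕0⊕0⊕1⊕0⊕0⊕1⊕0 = 0
Syndrome s8…s1 = 0100 → error at position 4.
Flip position 4: 110101000010010 → 110001000010010
Read data bits from positions 3,5,6,7,9,10,11,12,13,14,15: 00100010010

00100010010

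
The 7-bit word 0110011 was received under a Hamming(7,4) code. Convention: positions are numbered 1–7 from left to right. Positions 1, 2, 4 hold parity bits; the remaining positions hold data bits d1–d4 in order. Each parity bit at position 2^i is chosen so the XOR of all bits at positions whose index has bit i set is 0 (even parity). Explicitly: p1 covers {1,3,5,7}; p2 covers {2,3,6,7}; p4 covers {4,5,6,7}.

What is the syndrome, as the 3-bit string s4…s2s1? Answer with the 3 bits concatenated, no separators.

s1 (pos 1,3,5,7): 0⊕1⊕0⊕1 = 0
s2 (pos 2,3,6,7): 1⊕1⊕1⊕1 = 0
s4 (pos 4,5,6,7): 0⊕0⊕1⊕1 = 0
Syndrome s4…s1 = 000 → no error.

000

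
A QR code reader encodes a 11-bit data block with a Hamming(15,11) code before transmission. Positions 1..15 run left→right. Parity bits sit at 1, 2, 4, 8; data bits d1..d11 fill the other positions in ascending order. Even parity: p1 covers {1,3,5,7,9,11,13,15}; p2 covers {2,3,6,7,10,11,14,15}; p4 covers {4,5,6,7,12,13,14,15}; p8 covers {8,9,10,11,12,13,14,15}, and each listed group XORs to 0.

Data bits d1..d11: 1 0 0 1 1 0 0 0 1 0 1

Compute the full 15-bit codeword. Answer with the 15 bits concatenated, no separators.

Place data at non-parity positions: p1 p2 1 p4 0 0 1 p8 1 0 0 0 1 0 1
p1 (pos 1,3,5,7,9,11,13,15): XOR of data positions = 1⊕0⊕1⊕1⊕0⊕1⊕1 = 1
p2 (pos 2,3,6,7,10,11,14,15): XOR of data positions = 1⊕0⊕1⊕0⊕0⊕0⊕1 = 1
p4 (pos 4,5,6,7,12,13,14,15): XOR of data positions = 0⊕0⊕1⊕0⊕1⊕0⊕1 = 1
p8 (pos 8,9,10,11,12,13,14,15): XOR of data positions = 1⊕0⊕0⊕0⊕1⊕0⊕1 = 1
Codeword: 111100111000101

111100111000101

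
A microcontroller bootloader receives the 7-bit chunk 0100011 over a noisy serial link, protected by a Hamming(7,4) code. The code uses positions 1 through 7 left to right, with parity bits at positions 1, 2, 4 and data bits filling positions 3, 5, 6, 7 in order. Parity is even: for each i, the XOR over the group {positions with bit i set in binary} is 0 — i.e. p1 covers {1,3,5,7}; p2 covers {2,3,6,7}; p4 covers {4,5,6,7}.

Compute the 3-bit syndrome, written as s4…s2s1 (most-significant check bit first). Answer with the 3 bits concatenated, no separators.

011

s1 (pos 1,3,5,7): 0⊕0⊕0⊕1 = 1
s2 (pos 2,3,6,7): 1⊕0⊕1⊕1 = 1
s4 (pos 4,5,6,7): 0⊕0⊕1⊕1 = 0
Syndrome s4…s1 = 011 → error at position 3.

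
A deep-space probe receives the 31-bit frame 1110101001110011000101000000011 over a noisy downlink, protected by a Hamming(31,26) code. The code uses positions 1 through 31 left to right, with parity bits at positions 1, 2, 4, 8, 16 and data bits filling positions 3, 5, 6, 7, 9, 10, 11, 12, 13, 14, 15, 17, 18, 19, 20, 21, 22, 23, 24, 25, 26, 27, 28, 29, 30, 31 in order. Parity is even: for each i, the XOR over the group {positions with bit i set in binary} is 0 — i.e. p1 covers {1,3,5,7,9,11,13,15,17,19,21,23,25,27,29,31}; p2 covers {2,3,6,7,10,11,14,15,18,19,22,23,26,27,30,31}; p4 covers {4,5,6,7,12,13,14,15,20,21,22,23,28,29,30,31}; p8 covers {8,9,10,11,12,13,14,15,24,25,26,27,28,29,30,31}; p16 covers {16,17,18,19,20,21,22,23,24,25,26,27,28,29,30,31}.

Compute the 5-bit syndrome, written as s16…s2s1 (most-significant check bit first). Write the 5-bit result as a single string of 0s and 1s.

10011

s1 (pos 1,3,5,7,9,11,13,15,17,19,21,23,25,27,29,31): 1⊕1⊕1⊕1⊕0⊕1⊕0⊕1⊕0⊕0⊕0⊕0⊕0⊕0⊕0⊕1 = 1
s2 (pos 2,3,6,7,10,11,14,15,18,19,22,23,26,27,30,31): 1⊕1⊕0⊕1⊕1⊕1⊕0⊕1⊕0⊕0⊕1⊕0⊕0⊕0⊕1⊕1 = 1
s4 (pos 4,5,6,7,12,13,14,15,20,21,22,23,28,29,30,31): 0⊕1⊕0⊕1⊕1⊕0⊕0⊕1⊕1⊕0⊕1⊕0⊕0⊕0⊕1⊕1 = 0
s8 (pos 8,9,10,11,12,13,14,15,24,25,26,27,28,29,30,31): 0⊕0⊕1⊕1⊕1⊕0⊕0⊕1⊕0⊕0⊕0⊕0⊕0⊕0⊕1⊕1 = 0
s16 (pos 16,17,18,19,20,21,22,23,24,25,26,27,28,29,30,31): 1⊕0⊕0⊕0⊕1⊕0⊕1⊕0⊕0⊕0⊕0⊕0⊕0⊕0⊕1⊕1 = 1
Syndrome s16…s1 = 10011 → error at position 19.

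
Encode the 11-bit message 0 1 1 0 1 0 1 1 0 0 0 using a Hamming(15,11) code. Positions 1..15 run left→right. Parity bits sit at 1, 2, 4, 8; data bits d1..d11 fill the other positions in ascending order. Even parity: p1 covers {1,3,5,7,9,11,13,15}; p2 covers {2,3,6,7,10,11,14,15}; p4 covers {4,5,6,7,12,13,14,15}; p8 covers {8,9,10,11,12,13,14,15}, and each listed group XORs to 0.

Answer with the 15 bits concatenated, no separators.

100111011011000

Place data at non-parity positions: p1 p2 0 p4 1 1 0 p8 1 0 1 1 0 0 0
p1 (pos 1,3,5,7,9,11,13,15): XOR of data positions = 0⊕1⊕0⊕1⊕1⊕0⊕0 = 1
p2 (pos 2,3,6,7,10,11,14,15): XOR of data positions = 0⊕1⊕0⊕0⊕1⊕0⊕0 = 0
p4 (pos 4,5,6,7,12,13,14,15): XOR of data positions = 1⊕1⊕0⊕1⊕0⊕0⊕0 = 1
p8 (pos 8,9,10,11,12,13,14,15): XOR of data positions = 1⊕0⊕1⊕1⊕0⊕0⊕0 = 1
Codeword: 100111011011000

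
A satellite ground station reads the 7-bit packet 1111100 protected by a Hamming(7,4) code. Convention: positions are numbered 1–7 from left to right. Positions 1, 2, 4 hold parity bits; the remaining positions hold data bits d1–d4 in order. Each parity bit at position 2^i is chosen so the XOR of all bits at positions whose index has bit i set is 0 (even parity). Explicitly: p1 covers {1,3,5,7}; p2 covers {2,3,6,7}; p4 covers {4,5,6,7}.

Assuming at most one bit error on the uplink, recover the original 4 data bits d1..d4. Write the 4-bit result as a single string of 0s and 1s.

1100

s1 (pos 1,3,5,7): 1⊕1⊕1⊕0 = 1
s2 (pos 2,3,6,7): 1⊕1⊕0⊕0 = 0
s4 (pos 4,5,6,7): 1⊕1⊕0⊕0 = 0
Syndrome s4…s1 = 001 → error at position 1.
Flip position 1: 1111100 → 0111100
Read data bits from positions 3,5,6,7: 1100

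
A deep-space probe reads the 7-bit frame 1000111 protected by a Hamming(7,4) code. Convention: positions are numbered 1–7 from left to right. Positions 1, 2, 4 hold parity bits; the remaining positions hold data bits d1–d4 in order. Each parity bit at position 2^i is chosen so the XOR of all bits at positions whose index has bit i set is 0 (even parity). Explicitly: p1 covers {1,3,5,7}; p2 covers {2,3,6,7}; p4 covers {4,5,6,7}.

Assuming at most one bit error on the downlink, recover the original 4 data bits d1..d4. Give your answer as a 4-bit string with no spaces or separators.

0011

s1 (pos 1,3,5,7): 1⊕0⊕1⊕1 = 1
s2 (pos 2,3,6,7): 0⊕0⊕1⊕1 = 0
s4 (pos 4,5,6,7): 0⊕1⊕1⊕1 = 1
Syndrome s4…s1 = 101 → error at position 5.
Flip position 5: 1000111 → 1000011
Read data bits from positions 3,5,6,7: 0011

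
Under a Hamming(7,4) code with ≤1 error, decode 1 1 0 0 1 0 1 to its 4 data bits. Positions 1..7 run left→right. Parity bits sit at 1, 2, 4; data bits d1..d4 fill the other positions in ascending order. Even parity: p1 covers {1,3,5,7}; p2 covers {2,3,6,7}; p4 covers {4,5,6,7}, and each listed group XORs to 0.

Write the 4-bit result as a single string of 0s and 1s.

0101

s1 (pos 1,3,5,7): 1⊕0⊕1⊕1 = 1
s2 (pos 2,3,6,7): 1⊕0⊕0⊕1 = 0
s4 (pos 4,5,6,7): 0⊕1⊕0⊕1 = 0
Syndrome s4…s1 = 001 → error at position 1.
Flip position 1: 1100101 → 0100101
Read data bits from positions 3,5,6,7: 0101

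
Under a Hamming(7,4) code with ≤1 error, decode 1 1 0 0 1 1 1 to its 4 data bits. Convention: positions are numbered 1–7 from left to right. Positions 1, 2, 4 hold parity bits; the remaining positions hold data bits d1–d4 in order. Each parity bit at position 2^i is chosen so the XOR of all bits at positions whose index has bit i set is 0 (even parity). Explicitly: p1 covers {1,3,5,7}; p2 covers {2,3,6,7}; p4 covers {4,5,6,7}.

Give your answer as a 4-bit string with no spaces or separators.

s1 (pos 1,3,5,7): 1⊕0⊕1⊕1 = 1
s2 (pos 2,3,6,7): 1⊕0⊕1⊕1 = 1
s4 (pos 4,5,6,7): 0⊕1⊕1⊕1 = 1
Syndrome s4…s1 = 111 → error at position 7.
Flip position 7: 1100111 → 1100110
Read data bits from positions 3,5,6,7: 0110

0110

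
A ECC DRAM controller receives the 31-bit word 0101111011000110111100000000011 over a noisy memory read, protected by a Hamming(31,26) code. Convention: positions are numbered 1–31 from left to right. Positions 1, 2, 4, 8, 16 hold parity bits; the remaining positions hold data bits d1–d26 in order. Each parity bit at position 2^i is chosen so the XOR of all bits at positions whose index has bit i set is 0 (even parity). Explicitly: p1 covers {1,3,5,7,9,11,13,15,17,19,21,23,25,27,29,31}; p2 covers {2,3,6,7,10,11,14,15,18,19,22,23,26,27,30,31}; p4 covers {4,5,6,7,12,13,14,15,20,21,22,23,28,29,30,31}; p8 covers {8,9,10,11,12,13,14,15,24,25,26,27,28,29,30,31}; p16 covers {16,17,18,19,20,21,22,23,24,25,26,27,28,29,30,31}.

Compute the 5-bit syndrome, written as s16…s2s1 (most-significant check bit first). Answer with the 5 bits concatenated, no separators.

s1 (pos 1,3,5,7,9,11,13,15,17,19,21,23,25,27,29,31): 0⊕0⊕1⊕1⊕1⊕0⊕0⊕1⊕1⊕1⊕0⊕0⊕0⊕0⊕0⊕1 = 1
s2 (pos 2,3,6,7,10,11,14,15,18,19,22,23,26,27,30,31): 1⊕0⊕1⊕1⊕1⊕0⊕1⊕1⊕1⊕1⊕0⊕0⊕0⊕0⊕1⊕1 = 0
s4 (pos 4,5,6,7,12,13,14,15,20,21,22,23,28,29,30,31): 1⊕1⊕1⊕1⊕0⊕0⊕1⊕1⊕1⊕0⊕0⊕0⊕0⊕0⊕1⊕1 = 1
s8 (pos 8,9,10,11,12,13,14,15,24,25,26,27,28,29,30,31): 0⊕1⊕1⊕0⊕0⊕0⊕1⊕1⊕0⊕0⊕0⊕0⊕0⊕0⊕1⊕1 = 0
s16 (pos 16,17,18,19,20,21,22,23,24,25,26,27,28,29,30,31): 0⊕1⊕1⊕1⊕1⊕0⊕0⊕0⊕0⊕0⊕0⊕0⊕0⊕0⊕1⊕1 = 0
Syndrome s16…s1 = 00101 → error at position 5.

00101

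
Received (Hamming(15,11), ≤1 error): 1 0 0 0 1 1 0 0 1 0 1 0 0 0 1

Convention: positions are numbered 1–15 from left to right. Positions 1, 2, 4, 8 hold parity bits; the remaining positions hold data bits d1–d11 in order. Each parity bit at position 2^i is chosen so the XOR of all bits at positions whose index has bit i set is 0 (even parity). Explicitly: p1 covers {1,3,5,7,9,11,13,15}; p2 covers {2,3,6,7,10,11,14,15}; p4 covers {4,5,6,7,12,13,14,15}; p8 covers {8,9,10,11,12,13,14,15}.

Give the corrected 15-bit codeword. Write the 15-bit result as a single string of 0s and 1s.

s1 (pos 1,3,5,7,9,11,13,15): 1⊕0⊕1⊕0⊕1⊕1⊕0⊕1 = 1
s2 (pos 2,3,6,7,10,11,14,15): 0⊕0⊕1⊕0⊕0⊕1⊕0⊕1 = 1
s4 (pos 4,5,6,7,12,13,14,15): 0⊕1⊕1⊕0⊕0⊕0⊕0⊕1 = 1
s8 (pos 8,9,10,11,12,13,14,15): 0⊕1⊕0⊕1⊕0⊕0⊕0⊕1 = 1
Syndrome s8…s1 = 1111 → error at position 15.
Flip position 15: 100011001010001 → 100011001010000

100011001010000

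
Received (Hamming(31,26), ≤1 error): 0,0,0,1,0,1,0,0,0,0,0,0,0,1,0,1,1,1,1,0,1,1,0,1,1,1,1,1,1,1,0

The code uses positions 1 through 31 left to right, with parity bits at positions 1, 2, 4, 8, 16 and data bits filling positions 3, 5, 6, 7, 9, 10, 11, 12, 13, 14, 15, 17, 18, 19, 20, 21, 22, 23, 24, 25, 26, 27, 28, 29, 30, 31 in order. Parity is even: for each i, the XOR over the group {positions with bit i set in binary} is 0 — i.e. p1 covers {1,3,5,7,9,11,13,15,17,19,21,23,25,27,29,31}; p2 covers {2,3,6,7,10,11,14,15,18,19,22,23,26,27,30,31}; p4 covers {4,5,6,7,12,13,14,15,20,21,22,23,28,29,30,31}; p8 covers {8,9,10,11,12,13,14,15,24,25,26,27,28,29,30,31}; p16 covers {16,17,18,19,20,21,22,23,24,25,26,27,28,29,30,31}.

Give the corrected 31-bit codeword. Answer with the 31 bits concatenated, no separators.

s1 (pos 1,3,5,7,9,11,13,15,17,19,21,23,25,27,29,31): 0⊕0⊕0⊕0⊕0⊕0⊕0⊕0⊕1⊕1⊕1⊕0⊕1⊕1⊕1⊕0 = 0
s2 (pos 2,3,6,7,10,11,14,15,18,19,22,23,26,27,30,31): 0⊕0⊕1⊕0⊕0⊕0⊕1⊕0⊕1⊕1⊕1⊕0⊕1⊕1⊕1⊕0 = 0
s4 (pos 4,5,6,7,12,13,14,15,20,21,22,23,28,29,30,31): 1⊕0⊕1⊕0⊕0⊕0⊕1⊕0⊕0⊕1⊕1⊕0⊕1⊕1⊕1⊕0 = 0
s8 (pos 8,9,10,11,12,13,14,15,24,25,26,27,28,29,30,31): 0⊕0⊕0⊕0⊕0⊕0⊕1⊕0⊕1⊕1⊕1⊕1⊕1⊕1⊕1⊕0 = 0
s16 (pos 16,17,18,19,20,21,22,23,24,25,26,27,28,29,30,31): 1⊕1⊕1⊕1⊕0⊕1⊕1⊕0⊕1⊕1⊕1⊕1⊕1⊕1⊕1⊕0 = 1
Syndrome s16…s1 = 10000 → error at position 16.
Flip position 16: 0001010000000101111011011111110 → 0001010000000100111011011111110

0001010000000100111011011111110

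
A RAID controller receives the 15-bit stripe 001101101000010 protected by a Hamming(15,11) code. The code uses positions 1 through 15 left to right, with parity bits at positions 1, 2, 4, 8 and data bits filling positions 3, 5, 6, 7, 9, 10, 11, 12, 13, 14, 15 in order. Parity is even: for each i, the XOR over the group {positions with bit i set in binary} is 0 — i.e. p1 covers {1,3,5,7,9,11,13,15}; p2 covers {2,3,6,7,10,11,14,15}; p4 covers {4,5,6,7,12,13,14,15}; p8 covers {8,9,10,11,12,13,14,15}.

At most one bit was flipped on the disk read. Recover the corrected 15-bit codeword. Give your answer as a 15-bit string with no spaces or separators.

s1 (pos 1,3,5,7,9,11,13,15): 0⊕1⊕0⊕1⊕1⊕0⊕0⊕0 = 1
s2 (pos 2,3,6,7,10,11,14,15): 0⊕1⊕1⊕1⊕0⊕0⊕1⊕0 = 0
s4 (pos 4,5,6,7,12,13,14,15): 1⊕0⊕1⊕1⊕0⊕0⊕1⊕0 = 0
s8 (pos 8,9,10,11,12,13,14,15): 0⊕1⊕0⊕0⊕0⊕0⊕1⊕0 = 0
Syndrome s8…s1 = 0001 → error at position 1.
Flip position 1: 001101101000010 → 101101101000010

101101101000010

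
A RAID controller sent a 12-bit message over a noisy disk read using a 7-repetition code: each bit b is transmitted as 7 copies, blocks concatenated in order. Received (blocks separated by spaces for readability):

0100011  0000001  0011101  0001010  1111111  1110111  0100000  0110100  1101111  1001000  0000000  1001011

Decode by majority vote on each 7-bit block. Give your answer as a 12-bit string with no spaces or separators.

001011001001

Block 1 (0100011): 3 ones → 0
Block 2 (0000001): 1 one → 0
Block 3 (0011101): 4 ones → 1
Block 4 (0001010): 2 ones → 0
Block 5 (1111111): 7 ones → 1
Block 6 (1110111): 6 ones → 1
Block 7 (0100000): 1 one → 0
Block 8 (0110100): 3 ones → 0
Block 9 (1101111): 6 ones → 1
Block 10 (1001000): 2 ones → 0
Block 11 (0000000): 0 ones → 0
Block 12 (1001011): 4 ones → 1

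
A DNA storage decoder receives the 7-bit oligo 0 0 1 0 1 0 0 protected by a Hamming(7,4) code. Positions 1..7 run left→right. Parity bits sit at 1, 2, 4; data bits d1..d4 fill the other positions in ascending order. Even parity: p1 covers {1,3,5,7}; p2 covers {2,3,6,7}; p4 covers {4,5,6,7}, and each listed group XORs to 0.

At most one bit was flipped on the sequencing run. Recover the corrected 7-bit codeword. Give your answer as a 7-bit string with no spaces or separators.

0010110

s1 (pos 1,3,5,7): 0⊕1⊕1⊕0 = 0
s2 (pos 2,3,6,7): 0⊕1⊕0⊕0 = 1
s4 (pos 4,5,6,7): 0⊕1⊕0⊕0 = 1
Syndrome s4…s1 = 110 → error at position 6.
Flip position 6: 0010100 → 0010110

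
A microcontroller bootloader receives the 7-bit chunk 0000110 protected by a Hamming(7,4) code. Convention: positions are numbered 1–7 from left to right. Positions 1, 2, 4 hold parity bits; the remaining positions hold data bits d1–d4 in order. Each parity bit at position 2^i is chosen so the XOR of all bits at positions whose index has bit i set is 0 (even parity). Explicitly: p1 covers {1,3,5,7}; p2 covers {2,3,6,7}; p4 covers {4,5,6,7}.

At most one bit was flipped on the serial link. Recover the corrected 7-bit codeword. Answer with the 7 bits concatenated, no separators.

0010110

s1 (pos 1,3,5,7): 0⊕0⊕1⊕0 = 1
s2 (pos 2,3,6,7): 0⊕0⊕1⊕0 = 1
s4 (pos 4,5,6,7): 0⊕1⊕1⊕0 = 0
Syndrome s4…s1 = 011 → error at position 3.
Flip position 3: 0000110 → 0010110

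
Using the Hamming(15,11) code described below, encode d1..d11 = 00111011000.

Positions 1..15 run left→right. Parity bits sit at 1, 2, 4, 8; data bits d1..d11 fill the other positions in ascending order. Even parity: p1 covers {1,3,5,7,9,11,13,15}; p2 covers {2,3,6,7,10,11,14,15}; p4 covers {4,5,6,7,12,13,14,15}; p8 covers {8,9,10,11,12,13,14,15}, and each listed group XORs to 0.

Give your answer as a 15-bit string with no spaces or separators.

110101111011000

Place data at non-parity positions: p1 p2 0 p4 0 1 1 p8 1 0 1 1 0 0 0
p1 (pos 1,3,5,7,9,11,13,15): XOR of data positions = 0⊕0⊕1⊕1⊕1⊕0⊕0 = 1
p2 (pos 2,3,6,7,10,11,14,15): XOR of data positions = 0⊕1⊕1⊕0⊕1⊕0⊕0 = 1
p4 (pos 4,5,6,7,12,13,14,15): XOR of data positions = 0⊕1⊕1⊕1⊕0⊕0⊕0 = 1
p8 (pos 8,9,10,11,12,13,14,15): XOR of data positions = 1⊕0⊕1⊕1⊕0⊕0⊕0 = 1
Codeword: 110101111011000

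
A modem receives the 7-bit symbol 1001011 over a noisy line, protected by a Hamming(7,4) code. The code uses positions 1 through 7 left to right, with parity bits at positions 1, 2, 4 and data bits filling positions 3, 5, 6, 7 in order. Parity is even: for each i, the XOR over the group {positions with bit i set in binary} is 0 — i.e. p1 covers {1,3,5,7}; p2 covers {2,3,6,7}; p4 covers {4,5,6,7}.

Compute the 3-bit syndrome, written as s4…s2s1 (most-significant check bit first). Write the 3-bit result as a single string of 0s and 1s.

s1 (pos 1,3,5,7): 1⊕0⊕0⊕1 = 0
s2 (pos 2,3,6,7): 0⊕0⊕1⊕1 = 0
s4 (pos 4,5,6,7): 1⊕0⊕1⊕1 = 1
Syndrome s4…s1 = 100 → error at position 4.

100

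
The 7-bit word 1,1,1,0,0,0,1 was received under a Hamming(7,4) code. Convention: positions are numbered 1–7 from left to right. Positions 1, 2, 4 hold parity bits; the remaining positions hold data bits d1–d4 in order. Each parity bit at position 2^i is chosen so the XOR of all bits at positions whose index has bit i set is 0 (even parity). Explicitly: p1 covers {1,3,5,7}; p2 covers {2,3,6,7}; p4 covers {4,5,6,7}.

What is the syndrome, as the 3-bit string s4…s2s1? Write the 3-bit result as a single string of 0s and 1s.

111

s1 (pos 1,3,5,7): 1⊕1⊕0⊕1 = 1
s2 (pos 2,3,6,7): 1⊕1⊕0⊕1 = 1
s4 (pos 4,5,6,7): 0⊕0⊕0⊕1 = 1
Syndrome s4…s1 = 111 → error at position 7.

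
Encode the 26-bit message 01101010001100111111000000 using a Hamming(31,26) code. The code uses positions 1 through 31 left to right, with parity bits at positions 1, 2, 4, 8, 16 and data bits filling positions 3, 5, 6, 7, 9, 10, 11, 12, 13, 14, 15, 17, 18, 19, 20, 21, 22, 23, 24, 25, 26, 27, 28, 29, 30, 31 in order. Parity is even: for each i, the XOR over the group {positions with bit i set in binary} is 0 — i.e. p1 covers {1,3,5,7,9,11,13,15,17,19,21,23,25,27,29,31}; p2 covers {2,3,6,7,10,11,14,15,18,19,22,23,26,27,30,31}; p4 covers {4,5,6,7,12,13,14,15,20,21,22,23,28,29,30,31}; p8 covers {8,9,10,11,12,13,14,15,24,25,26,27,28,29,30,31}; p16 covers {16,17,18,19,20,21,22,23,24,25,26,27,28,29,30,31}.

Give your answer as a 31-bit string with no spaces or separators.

0101110110100011100111111000000

Place data at non-parity positions: p1 p2 0 p4 1 1 0 p8 1 0 1 0 0 0 1 p16 1 0 0 1 1 1 1 1 1 0 0 0 0 0 0
p1 (pos 1,3,5,7,9,11,13,15,17,19,21,23,25,27,29,31): XOR of data positions = 0⊕1⊕0⊕1⊕1⊕0⊕1⊕1⊕0⊕1⊕1⊕1⊕0⊕0⊕0 = 0
p2 (pos 2,3,6,7,10,11,14,15,18,19,22,23,26,27,30,31): XOR of data positions = 0⊕1⊕0⊕0⊕1⊕0⊕1⊕0⊕0⊕1⊕1⊕0⊕0⊕0⊕0 = 1
p4 (pos 4,5,6,7,12,13,14,15,20,21,22,23,28,29,30,31): XOR of data positions = 1⊕1⊕0⊕0⊕0⊕0⊕1⊕1⊕1⊕1⊕1⊕0⊕0⊕0⊕0 = 1
p8 (pos 8,9,10,11,12,13,14,15,24,25,26,27,28,29,30,31): XOR of data positions = 1⊕0⊕1⊕0⊕0⊕0⊕1⊕1⊕1⊕0⊕0⊕0⊕0⊕0⊕0 = 1
p16 (pos 16,17,18,19,20,21,22,23,24,25,26,27,28,29,30,31): XOR of data positions = 1⊕0⊕0⊕1⊕1⊕1⊕1⊕1⊕1⊕0⊕0⊕0⊕0⊕0⊕0 = 1
Codeword: 0101110110100011100111111000000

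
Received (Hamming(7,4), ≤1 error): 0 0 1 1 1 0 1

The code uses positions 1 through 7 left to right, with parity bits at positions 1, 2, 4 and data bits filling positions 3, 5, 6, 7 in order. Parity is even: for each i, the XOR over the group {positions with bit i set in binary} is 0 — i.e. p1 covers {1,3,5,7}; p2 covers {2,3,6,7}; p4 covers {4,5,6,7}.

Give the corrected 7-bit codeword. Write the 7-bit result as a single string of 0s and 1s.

0011001

s1 (pos 1,3,5,7): 0⊕1⊕1⊕1 = 1
s2 (pos 2,3,6,7): 0⊕1⊕0⊕1 = 0
s4 (pos 4,5,6,7): 1⊕1⊕0⊕1 = 1
Syndrome s4…s1 = 101 → error at position 5.
Flip position 5: 0011101 → 0011001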